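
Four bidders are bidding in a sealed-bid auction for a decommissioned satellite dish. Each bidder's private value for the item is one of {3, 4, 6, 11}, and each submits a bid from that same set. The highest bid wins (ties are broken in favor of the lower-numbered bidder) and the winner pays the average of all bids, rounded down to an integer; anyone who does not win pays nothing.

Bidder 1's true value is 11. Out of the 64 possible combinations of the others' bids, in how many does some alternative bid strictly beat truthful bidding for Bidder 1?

Others bid (3, 3, 3): truth gives 6; bid 3 gives 8 > 6. Violating.
Others bid (3, 3, 4): truth gives 6; bid 4 gives 8 > 6. Violating.
Others bid (3, 3, 6): truth gives 6; bid 6 gives 7 > 6. Violating.
Others bid (3, 4, 3): truth gives 6; bid 4 gives 8 > 6. Violating.
Others bid (3, 3, 11): truth gives 4; no alternative beats it.
Others bid (3, 4, 11): truth gives 4; no alternative beats it.
(Checking all 64 profiles: 27 have a profitable deviation, 37 do not.)

27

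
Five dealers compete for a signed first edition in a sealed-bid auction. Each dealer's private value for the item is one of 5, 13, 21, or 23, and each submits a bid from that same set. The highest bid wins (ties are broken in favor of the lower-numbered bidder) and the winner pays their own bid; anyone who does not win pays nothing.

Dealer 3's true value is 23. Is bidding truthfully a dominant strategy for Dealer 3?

No

Consider the case where Dealer 1 bids 5, Dealer 2 bids 5, Dealer 4 bids 5 and Dealer 5 bids 5.
Truthful bid 23: wins, pays 23, utility 23 - 23 = 0.
Bid 13 instead: wins, pays 13, utility 23 - 13 = 10.
Since 10 > 0, bidding 13 is strictly better here, so truthful bidding is not dominant.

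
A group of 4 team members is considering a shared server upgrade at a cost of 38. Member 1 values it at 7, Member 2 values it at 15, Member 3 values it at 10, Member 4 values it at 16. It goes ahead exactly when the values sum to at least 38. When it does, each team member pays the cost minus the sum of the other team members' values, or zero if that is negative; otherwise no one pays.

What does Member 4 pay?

Total value 48 ≥ cost 38, so the project is built.
The other team members' values sum to 32.
Cost minus that sum is 38 - 32 = 6.

6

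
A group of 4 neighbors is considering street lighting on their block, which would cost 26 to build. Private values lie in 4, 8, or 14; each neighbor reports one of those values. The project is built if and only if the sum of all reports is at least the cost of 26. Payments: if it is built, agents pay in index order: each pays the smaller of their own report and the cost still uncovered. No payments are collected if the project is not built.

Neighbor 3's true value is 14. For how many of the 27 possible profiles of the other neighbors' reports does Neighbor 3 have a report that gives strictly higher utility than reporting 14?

Others report (4, 4, 14): truth gives 0; report 4 gives 10 > 0. Violating.
Others report (4, 8, 8): truth gives 0; report 8 gives 6 > 0. Violating.
Others report (4, 8, 14): truth gives 0; report 4 gives 10 > 0. Violating.
Others report (4, 14, 4): truth gives 6; report 4 gives 10 > 6. Violating.
Others report (4, 4, 4): truth gives 0; no alternative beats it.
Others report (4, 4, 8): truth gives 0; no alternative beats it.
(Checking all 27 profiles: 14 have a profitable deviation, 13 do not.)

14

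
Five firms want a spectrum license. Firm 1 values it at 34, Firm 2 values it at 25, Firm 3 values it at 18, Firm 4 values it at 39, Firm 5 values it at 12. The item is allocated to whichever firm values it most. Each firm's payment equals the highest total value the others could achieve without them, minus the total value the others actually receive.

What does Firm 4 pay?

34

Firm 4 has the highest value and receives the item.
Without Firm 4, the item would go to the next-highest value, 34, so the others could achieve 34.
With Firm 4 present and winning, the others receive nothing, so their total is 0.
Payment = 34 - 0 = 34.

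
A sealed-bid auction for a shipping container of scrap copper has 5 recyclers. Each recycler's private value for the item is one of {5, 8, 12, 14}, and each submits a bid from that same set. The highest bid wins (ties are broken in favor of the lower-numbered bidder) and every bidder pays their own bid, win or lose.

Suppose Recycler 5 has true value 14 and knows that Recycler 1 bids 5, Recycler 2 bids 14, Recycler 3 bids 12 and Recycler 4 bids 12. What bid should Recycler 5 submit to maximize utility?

Bid 5: loses but pays 5, utility -5.
Bid 8: loses but pays 8, utility -8.
Bid 12: loses but pays 12, utility -12.
Bid 14: loses but pays 14, utility -14.
The best choice is 5 with utility -5.

5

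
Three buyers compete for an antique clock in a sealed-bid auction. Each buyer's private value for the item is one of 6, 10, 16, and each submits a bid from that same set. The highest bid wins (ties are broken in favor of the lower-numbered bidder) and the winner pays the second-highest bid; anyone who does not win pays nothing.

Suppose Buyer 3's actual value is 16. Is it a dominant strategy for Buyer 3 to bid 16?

Check each profile of the others' bids and compare truth against every alternative bid.
Others bid (6, 10): truth gives 6, best alternative gives 0.
Others bid (10, 6): truth gives 6, best alternative gives 0.
Others bid (10, 10): truth gives 6, best alternative gives 0.
Others bid (6, 6): truth gives 10, best alternative gives 10.
Others bid (6, 16): truth gives 0, best alternative gives 0.
Others bid (10, 16): truth gives 0, best alternative gives 0.
(Remaining 3 profiles checked similarly; truth is weakly best in each.)
In every case the truthful bid is at least as good as any alternative, so it is a dominant strategy.

Yes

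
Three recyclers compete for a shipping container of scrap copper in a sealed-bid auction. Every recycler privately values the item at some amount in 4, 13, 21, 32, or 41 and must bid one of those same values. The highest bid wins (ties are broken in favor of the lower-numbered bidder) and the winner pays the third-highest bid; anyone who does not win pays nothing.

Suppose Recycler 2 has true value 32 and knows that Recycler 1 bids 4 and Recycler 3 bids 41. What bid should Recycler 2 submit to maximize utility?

41

Bid 4: loses, pays 0, utility 0.
Bid 13: loses, pays 0, utility 0.
Bid 21: loses, pays 0, utility 0.
Bid 32: loses, pays 0, utility 0.
Bid 41: wins, pays 4, utility 32 - 4 = 28.
The best choice is 41 with utility 28.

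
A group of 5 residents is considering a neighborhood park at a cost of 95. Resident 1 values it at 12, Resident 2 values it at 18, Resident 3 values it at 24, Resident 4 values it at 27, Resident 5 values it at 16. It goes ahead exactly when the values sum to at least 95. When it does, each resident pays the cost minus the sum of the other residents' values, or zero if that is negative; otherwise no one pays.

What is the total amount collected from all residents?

Total value 97 ≥ cost 95, so it is built.
Resident 1: others sum to 85; max(0, 95 - 85) = 10.
Resident 2: others sum to 79; max(0, 95 - 79) = 16.
Resident 3: others sum to 73; max(0, 95 - 73) = 22.
Resident 4: others sum to 70; max(0, 95 - 70) = 25.
Resident 5: others sum to 81; max(0, 95 - 81) = 14.
Total collected = 10 + 16 + 22 + 25 + 14 = 87.

87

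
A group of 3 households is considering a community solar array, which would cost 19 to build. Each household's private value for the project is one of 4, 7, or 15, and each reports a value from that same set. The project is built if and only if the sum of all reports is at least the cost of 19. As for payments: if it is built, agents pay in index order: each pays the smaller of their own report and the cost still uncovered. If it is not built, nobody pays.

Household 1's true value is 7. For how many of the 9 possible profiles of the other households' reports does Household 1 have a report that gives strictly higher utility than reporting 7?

Others report (4, 15): truth gives 0; report 4 gives 3 > 0. Violating.
Others report (7, 15): truth gives 0; report 4 gives 3 > 0. Violating.
Others report (15, 4): truth gives 0; report 4 gives 3 > 0. Violating.
Others report (15, 7): truth gives 0; report 4 gives 3 > 0. Violating.
Others report (4, 4): truth gives 0; no alternative beats it.
Others report (4, 7): truth gives 0; no alternative beats it.
(Checking all 9 profiles: 5 have a profitable deviation, 4 do not.)

5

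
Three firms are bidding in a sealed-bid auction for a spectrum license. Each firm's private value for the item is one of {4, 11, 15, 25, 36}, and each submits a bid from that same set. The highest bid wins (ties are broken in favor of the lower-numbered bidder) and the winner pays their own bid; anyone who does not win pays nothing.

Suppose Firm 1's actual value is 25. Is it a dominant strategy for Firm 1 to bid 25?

Consider the case where Firm 2 bids 4 and Firm 3 bids 4.
Truthful bid 25: wins, pays 25, utility 25 - 25 = 0.
Bid 4 instead: wins, pays 4, utility 25 - 4 = 21.
Since 21 > 0, bidding 4 is strictly better here, so truthful bidding is not dominant.

No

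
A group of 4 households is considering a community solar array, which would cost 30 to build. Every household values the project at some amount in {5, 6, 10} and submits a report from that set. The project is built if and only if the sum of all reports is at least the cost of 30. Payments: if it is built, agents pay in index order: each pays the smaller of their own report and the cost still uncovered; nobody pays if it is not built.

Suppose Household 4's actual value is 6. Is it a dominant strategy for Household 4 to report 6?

Check each profile of the others' reports and compare truth against every alternative report.
Others report (10, 10, 10): truth gives 6, best alternative gives 6.
Others report (6, 10, 10): truth gives 2, best alternative gives 2.
Others report (10, 6, 10): truth gives 2, best alternative gives 2.
Others report (10, 10, 6): truth gives 2, best alternative gives 2.
Others report (5, 10, 10): truth gives 1, best alternative gives 1.
Others report (10, 5, 10): truth gives 1, best alternative gives 1.
(Remaining 21 profiles checked similarly; truth is weakly best in each.)
In every case the truthful report is at least as good as any alternative, so it is a dominant strategy.

Yes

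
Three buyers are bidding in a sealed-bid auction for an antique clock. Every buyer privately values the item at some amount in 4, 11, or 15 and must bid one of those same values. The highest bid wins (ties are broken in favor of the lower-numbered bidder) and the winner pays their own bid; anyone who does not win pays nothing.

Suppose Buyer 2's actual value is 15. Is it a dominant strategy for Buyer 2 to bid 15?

No

Consider the case where Buyer 1 bids 4 and Buyer 3 bids 4.
Truthful bid 15: wins, pays 15, utility 15 - 15 = 0.
Bid 11 instead: wins, pays 11, utility 15 - 11 = 4.
Since 4 > 0, bidding 11 is strictly better here, so truthful bidding is not dominant.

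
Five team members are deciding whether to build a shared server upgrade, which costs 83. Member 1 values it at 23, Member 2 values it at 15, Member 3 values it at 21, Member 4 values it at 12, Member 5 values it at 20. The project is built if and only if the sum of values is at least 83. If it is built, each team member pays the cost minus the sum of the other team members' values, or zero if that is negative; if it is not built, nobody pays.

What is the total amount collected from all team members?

51

Total value 91 ≥ cost 83, so it is built.
Member 1: others sum to 68; max(0, 83 - 68) = 15.
Member 2: others sum to 76; max(0, 83 - 76) = 7.
Member 3: others sum to 70; max(0, 83 - 70) = 13.
Member 4: others sum to 79; max(0, 83 - 79) = 4.
Member 5: others sum to 71; max(0, 83 - 71) = 12.
Total collected = 15 + 7 + 13 + 4 + 12 = 51.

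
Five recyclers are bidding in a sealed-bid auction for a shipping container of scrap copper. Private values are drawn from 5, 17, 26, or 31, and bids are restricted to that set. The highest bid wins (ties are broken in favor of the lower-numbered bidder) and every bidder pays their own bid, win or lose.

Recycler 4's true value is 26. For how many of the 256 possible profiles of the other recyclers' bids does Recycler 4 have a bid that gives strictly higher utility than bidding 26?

234

Others bid (5, 5, 5, 5): truth gives 0; bid 17 gives 9 > 0. Violating.
Others bid (5, 5, 5, 17): truth gives 0; bid 17 gives 9 > 0. Violating.
Others bid (5, 5, 5, 31): truth gives -26; bid 5 gives -5 > -26. Violating.
Others bid (5, 5, 17, 31): truth gives -26; bid 5 gives -5 > -26. Violating.
Others bid (5, 5, 5, 26): truth gives 0; no alternative beats it.
Others bid (5, 5, 17, 5): truth gives 0; no alternative beats it.
(Checking all 256 profiles: 234 have a profitable deviation, 22 do not.)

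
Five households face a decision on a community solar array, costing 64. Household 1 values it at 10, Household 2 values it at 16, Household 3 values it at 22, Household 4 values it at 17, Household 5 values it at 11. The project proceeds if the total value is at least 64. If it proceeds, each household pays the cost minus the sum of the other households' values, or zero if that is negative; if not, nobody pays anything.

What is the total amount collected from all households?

Total value 76 ≥ cost 64, so it is built.
Household 1: others sum to 66; max(0, 64 - 66) = 0.
Household 2: others sum to 60; max(0, 64 - 60) = 4.
Household 3: others sum to 54; max(0, 64 - 54) = 10.
Household 4: others sum to 59; max(0, 64 - 59) = 5.
Household 5: others sum to 65; max(0, 64 - 65) = 0.
Total collected = 0 + 4 + 10 + 5 + 0 = 19.

19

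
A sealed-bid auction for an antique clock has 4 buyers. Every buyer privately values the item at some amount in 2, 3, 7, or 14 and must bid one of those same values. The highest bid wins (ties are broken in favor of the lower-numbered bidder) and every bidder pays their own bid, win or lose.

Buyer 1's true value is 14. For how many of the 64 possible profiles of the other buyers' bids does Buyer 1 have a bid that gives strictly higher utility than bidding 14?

Others bid (2, 2, 2): truth gives 0; bid 2 gives 12 > 0. Violating.
Others bid (2, 2, 3): truth gives 0; bid 3 gives 11 > 0. Violating.
Others bid (2, 2, 7): truth gives 0; bid 7 gives 7 > 0. Violating.
Others bid (2, 3, 2): truth gives 0; bid 3 gives 11 > 0. Violating.
Others bid (2, 2, 14): truth gives 0; no alternative beats it.
Others bid (2, 3, 14): truth gives 0; no alternative beats it.
(Checking all 64 profiles: 27 have a profitable deviation, 37 do not.)

27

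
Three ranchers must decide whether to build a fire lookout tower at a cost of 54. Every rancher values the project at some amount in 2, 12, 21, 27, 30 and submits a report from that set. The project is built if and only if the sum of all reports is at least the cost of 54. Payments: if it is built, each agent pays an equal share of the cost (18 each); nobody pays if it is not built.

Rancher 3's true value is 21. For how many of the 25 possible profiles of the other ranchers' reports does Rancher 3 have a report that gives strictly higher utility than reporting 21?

5

Others report (2, 27): truth gives 0; report 27 gives 3 > 0. Violating.
Others report (2, 30): truth gives 0; report 27 gives 3 > 0. Violating.
Others report (12, 12): truth gives 0; report 30 gives 3 > 0. Violating.
Others report (27, 2): truth gives 0; report 27 gives 3 > 0. Violating.
Others report (2, 2): truth gives 0; no alternative beats it.
Others report (2, 12): truth gives 0; no alternative beats it.
(Checking all 25 profiles: 5 have a profitable deviation, 20 do not.)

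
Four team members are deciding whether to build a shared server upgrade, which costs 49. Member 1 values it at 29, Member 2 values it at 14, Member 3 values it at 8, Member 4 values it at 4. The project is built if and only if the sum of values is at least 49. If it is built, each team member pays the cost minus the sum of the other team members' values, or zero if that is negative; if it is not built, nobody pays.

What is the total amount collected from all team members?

33

Total value 55 ≥ cost 49, so it is built.
Member 1: others sum to 26; max(0, 49 - 26) = 23.
Member 2: others sum to 41; max(0, 49 - 41) = 8.
Member 3: others sum to 47; max(0, 49 - 47) = 2.
Member 4: others sum to 51; max(0, 49 - 51) = 0.
Total collected = 23 + 8 + 2 + 0 = 33.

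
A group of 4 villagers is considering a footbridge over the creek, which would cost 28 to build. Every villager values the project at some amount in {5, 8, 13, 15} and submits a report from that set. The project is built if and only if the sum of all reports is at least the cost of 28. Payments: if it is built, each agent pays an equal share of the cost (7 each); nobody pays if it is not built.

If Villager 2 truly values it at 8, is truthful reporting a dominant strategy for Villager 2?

No

Consider the case where Villager 1 reports 5, Villager 3 reports 5 and Villager 4 reports 5.
Truthful report 8: project not built, utility 0.
Report 13 instead: project built, pays 7, utility 8 - 7 = 1.
Since 1 > 0, reporting 13 is strictly better here, so truthful reporting is not dominant.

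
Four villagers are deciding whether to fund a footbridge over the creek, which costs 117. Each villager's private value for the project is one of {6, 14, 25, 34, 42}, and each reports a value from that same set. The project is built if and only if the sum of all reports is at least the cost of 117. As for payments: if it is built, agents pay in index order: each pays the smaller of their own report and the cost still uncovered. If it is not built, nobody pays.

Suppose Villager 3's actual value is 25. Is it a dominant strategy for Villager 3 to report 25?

No

Consider the case where Villager 1 reports 25, Villager 2 reports 42 and Villager 4 reports 42.
Truthful report 25: project built, pays 25, utility 25 - 25 = 0.
Report 14 instead: project built, pays 14, utility 25 - 14 = 11.
Since 11 > 0, reporting 14 is strictly better here, so truthful reporting is not dominant.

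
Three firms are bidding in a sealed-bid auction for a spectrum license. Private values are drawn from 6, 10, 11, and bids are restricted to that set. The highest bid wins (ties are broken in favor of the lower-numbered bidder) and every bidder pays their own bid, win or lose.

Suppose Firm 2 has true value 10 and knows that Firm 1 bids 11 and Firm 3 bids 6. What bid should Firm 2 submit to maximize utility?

Bid 6: loses but pays 6, utility -6.
Bid 10: loses but pays 10, utility -10.
Bid 11: loses but pays 11, utility -11.
The best choice is 6 with utility -6.

6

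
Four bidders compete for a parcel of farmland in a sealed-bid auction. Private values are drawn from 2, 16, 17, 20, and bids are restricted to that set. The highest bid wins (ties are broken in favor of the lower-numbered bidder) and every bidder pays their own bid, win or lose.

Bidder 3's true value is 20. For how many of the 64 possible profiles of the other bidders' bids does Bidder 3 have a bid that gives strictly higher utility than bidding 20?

40

Others bid (2, 2, 2): truth gives 0; bid 16 gives 4 > 0. Violating.
Others bid (2, 2, 16): truth gives 0; bid 16 gives 4 > 0. Violating.
Others bid (2, 2, 17): truth gives 0; bid 17 gives 3 > 0. Violating.
Others bid (2, 16, 2): truth gives 0; bid 17 gives 3 > 0. Violating.
Others bid (2, 2, 20): truth gives 0; no alternative beats it.
Others bid (2, 16, 20): truth gives 0; no alternative beats it.
(Checking all 64 profiles: 40 have a profitable deviation, 24 do not.)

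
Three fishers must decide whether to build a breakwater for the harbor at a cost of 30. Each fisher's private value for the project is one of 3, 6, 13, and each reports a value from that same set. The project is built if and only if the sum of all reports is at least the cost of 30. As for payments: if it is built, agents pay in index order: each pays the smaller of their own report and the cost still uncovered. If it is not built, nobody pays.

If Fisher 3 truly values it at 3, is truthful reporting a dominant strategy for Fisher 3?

Yes

Check each profile of the others' reports and compare truth against every alternative report.
Others report (13, 13): truth gives 0, best alternative gives -1.
Others report (3, 3): truth gives 0, best alternative gives 0.
Others report (3, 6): truth gives 0, best alternative gives 0.
Others report (3, 13): truth gives 0, best alternative gives 0.
Others report (6, 3): truth gives 0, best alternative gives 0.
Others report (6, 6): truth gives 0, best alternative gives 0.
(Remaining 3 profiles checked similarly; truth is weakly best in each.)
In every case the truthful report is at least as good as any alternative, so it is a dominant strategy.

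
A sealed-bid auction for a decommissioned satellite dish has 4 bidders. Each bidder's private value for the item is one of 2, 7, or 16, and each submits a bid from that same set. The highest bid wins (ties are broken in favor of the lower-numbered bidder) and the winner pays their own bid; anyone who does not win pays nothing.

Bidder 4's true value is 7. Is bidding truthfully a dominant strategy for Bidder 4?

Yes

Check each profile of the others' bids and compare truth against every alternative bid.
Others bid (2, 2, 2): truth gives 0, best alternative gives 0.
Others bid (2, 2, 7): truth gives 0, best alternative gives 0.
Others bid (2, 2, 16): truth gives 0, best alternative gives 0.
Others bid (2, 7, 2): truth gives 0, best alternative gives 0.
Others bid (2, 7, 7): truth gives 0, best alternative gives 0.
Others bid (2, 7, 16): truth gives 0, best alternative gives 0.
(Remaining 21 profiles checked similarly; truth is weakly best in each.)
In every case the truthful bid is at least as good as any alternative, so it is a dominant strategy.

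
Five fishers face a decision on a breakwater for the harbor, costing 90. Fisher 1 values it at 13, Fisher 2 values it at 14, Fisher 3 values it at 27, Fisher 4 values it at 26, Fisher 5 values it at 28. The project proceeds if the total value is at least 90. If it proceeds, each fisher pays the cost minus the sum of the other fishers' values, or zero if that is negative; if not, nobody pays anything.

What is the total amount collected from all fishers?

Total value 108 ≥ cost 90, so it is built.
Fisher 1: others sum to 95; max(0, 90 - 95) = 0.
Fisher 2: others sum to 94; max(0, 90 - 94) = 0.
Fisher 3: others sum to 81; max(0, 90 - 81) = 9.
Fisher 4: others sum to 82; max(0, 90 - 82) = 8.
Fisher 5: others sum to 80; max(0, 90 - 80) = 10.
Total collected = 0 + 0 + 9 + 8 + 10 = 27.

27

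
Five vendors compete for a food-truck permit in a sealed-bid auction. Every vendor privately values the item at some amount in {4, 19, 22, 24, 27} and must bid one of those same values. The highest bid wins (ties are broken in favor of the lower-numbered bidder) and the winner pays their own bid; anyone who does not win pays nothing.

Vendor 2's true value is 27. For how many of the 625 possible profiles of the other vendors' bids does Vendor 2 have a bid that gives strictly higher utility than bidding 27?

Others bid (4, 4, 4, 4): truth gives 0; bid 19 gives 8 > 0. Violating.
Others bid (4, 4, 4, 19): truth gives 0; bid 19 gives 8 > 0. Violating.
Others bid (4, 4, 4, 22): truth gives 0; bid 22 gives 5 > 0. Violating.
Others bid (4, 4, 4, 24): truth gives 0; bid 24 gives 3 > 0. Violating.
Others bid (4, 4, 4, 27): truth gives 0; no alternative beats it.
Others bid (4, 4, 19, 27): truth gives 0; no alternative beats it.
(Checking all 625 profiles: 192 have a profitable deviation, 433 do not.)

192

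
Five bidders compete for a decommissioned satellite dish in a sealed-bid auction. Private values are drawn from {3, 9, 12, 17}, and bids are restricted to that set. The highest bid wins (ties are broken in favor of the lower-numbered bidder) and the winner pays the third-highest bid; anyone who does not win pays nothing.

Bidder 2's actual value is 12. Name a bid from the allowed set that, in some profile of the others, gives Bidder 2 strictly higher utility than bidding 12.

Suppose Bidder 1 bids 3, Bidder 3 bids 3, Bidder 4 bids 3 and Bidder 5 bids 17.
Bid 12: loses, pays 0, utility 0.
Bid 17: wins, pays 3, utility 12 - 3 = 9.
So bidding 17 beats truth here (9 > 0).

17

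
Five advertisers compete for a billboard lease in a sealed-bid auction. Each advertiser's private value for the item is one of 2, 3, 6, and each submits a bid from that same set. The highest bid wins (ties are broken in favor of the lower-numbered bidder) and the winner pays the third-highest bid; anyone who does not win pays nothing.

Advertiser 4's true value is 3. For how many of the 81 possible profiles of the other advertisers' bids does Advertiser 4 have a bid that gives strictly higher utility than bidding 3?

4

Others bid (2, 2, 2, 6): truth gives 0; bid 6 gives 1 > 0. Violating.
Others bid (2, 2, 3, 2): truth gives 0; bid 6 gives 1 > 0. Violating.
Others bid (2, 3, 2, 2): truth gives 0; bid 6 gives 1 > 0. Violating.
Others bid (3, 2, 2, 2): truth gives 0; bid 6 gives 1 > 0. Violating.
Others bid (2, 2, 2, 2): truth gives 1; no alternative beats it.
Others bid (2, 2, 2, 3): truth gives 1; no alternative beats it.
(Checking all 81 profiles: 4 have a profitable deviation, 77 do not.)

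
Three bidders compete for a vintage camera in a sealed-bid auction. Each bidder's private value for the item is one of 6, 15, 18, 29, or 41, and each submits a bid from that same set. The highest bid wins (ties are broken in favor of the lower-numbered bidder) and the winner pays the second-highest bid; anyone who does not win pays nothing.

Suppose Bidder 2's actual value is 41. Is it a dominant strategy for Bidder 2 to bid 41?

Check each profile of the others' bids and compare truth against every alternative bid.
Others bid (29, 6): truth gives 12, best alternative gives 0.
Others bid (29, 15): truth gives 12, best alternative gives 0.
Others bid (29, 18): truth gives 12, best alternative gives 0.
Others bid (29, 29): truth gives 12, best alternative gives 0.
Others bid (6, 6): truth gives 35, best alternative gives 35.
Others bid (6, 15): truth gives 26, best alternative gives 26.
(Remaining 19 profiles checked similarly; truth is weakly best in each.)
In every case the truthful bid is at least as good as any alternative, so it is a dominant strategy.

Yes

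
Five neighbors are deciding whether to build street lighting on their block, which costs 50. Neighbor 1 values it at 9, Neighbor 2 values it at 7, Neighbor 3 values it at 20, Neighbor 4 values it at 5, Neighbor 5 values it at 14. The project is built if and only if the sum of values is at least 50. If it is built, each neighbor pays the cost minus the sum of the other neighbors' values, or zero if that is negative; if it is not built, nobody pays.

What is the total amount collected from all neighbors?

30

Total value 55 ≥ cost 50, so it is built.
Neighbor 1: others sum to 46; max(0, 50 - 46) = 4.
Neighbor 2: others sum to 48; max(0, 50 - 48) = 2.
Neighbor 3: others sum to 35; max(0, 50 - 35) = 15.
Neighbor 4: others sum to 50; max(0, 50 - 50) = 0.
Neighbor 5: others sum to 41; max(0, 50 - 41) = 9.
Total collected = 4 + 2 + 15 + 0 + 9 = 30.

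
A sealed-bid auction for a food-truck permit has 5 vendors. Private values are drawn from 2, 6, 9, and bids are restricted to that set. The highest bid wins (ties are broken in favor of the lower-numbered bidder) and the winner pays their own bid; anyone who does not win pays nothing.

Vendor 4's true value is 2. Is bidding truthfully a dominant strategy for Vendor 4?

Yes

Check each profile of the others' bids and compare truth against every alternative bid.
Others bid (2, 2, 2, 2): truth gives 0, best alternative gives -4.
Others bid (2, 2, 2, 6): truth gives 0, best alternative gives -4.
Others bid (2, 2, 2, 9): truth gives 0, best alternative gives 0.
Others bid (2, 2, 6, 2): truth gives 0, best alternative gives 0.
Others bid (2, 2, 6, 6): truth gives 0, best alternative gives 0.
Others bid (2, 2, 6, 9): truth gives 0, best alternative gives 0.
(Remaining 75 profiles checked similarly; truth is weakly best in each.)
In every case the truthful bid is at least as good as any alternative, so it is a dominant strategy.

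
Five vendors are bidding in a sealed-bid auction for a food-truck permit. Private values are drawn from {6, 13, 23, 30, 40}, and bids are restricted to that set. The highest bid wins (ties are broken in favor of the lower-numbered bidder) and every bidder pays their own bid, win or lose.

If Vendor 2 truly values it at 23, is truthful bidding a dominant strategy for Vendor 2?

No

Consider the case where Vendor 1 bids 6, Vendor 3 bids 6, Vendor 4 bids 6 and Vendor 5 bids 6.
Truthful bid 23: wins, pays 23, utility 23 - 23 = 0.
Bid 13 instead: wins, pays 13, utility 23 - 13 = 10.
Since 10 > 0, bidding 13 is strictly better here, so truthful bidding is not dominant.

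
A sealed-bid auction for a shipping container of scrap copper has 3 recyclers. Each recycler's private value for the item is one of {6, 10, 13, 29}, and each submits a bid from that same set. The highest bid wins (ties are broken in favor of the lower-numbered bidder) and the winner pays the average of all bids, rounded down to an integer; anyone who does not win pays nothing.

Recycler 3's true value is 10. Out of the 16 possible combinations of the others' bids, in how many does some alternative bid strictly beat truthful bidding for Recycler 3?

Others bid (6, 10): truth gives 0; bid 13 gives 1 > 0. Violating.
Others bid (10, 6): truth gives 0; bid 13 gives 1 > 0. Violating.
Others bid (6, 6): truth gives 3; no alternative beats it.
Others bid (6, 13): truth gives 0; no alternative beats it.
(Checking all 16 profiles: 2 have a profitable deviation, 14 do not.)

2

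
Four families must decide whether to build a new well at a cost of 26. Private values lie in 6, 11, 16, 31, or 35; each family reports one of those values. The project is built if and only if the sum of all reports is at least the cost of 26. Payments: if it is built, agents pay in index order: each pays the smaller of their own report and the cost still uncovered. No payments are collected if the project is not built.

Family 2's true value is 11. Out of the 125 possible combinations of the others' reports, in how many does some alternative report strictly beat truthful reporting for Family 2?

74

Others report (6, 6, 11): truth gives 0; report 6 gives 5 > 0. Violating.
Others report (6, 6, 16): truth gives 0; report 6 gives 5 > 0. Violating.
Others report (6, 6, 31): truth gives 0; report 6 gives 5 > 0. Violating.
Others report (6, 6, 35): truth gives 0; report 6 gives 5 > 0. Violating.
Others report (6, 6, 6): truth gives 0; no alternative beats it.
Others report (31, 6, 6): truth gives 11; no alternative beats it.
(Checking all 125 profiles: 74 have a profitable deviation, 51 do not.)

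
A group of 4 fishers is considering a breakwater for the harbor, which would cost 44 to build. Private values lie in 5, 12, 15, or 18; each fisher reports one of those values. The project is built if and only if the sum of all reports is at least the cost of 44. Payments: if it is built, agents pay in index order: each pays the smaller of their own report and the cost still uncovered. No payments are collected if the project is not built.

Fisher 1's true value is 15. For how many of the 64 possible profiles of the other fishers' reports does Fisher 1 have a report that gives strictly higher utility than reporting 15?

Others report (5, 12, 15): truth gives 0; report 12 gives 3 > 0. Violating.
Others report (5, 12, 18): truth gives 0; report 12 gives 3 > 0. Violating.
Others report (5, 15, 12): truth gives 0; report 12 gives 3 > 0. Violating.
Others report (5, 15, 15): truth gives 0; report 12 gives 3 > 0. Violating.
Others report (5, 5, 5): truth gives 0; no alternative beats it.
Others report (5, 5, 12): truth gives 0; no alternative beats it.
(Checking all 64 profiles: 51 have a profitable deviation, 13 do not.)

51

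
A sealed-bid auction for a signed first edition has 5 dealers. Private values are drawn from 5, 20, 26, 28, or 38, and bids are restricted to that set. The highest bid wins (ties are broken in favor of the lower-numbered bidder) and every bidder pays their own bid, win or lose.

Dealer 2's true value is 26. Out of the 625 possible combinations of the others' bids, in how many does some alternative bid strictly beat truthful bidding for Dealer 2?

579

Others bid (5, 5, 5, 5): truth gives 0; bid 20 gives 6 > 0. Violating.
Others bid (5, 5, 5, 20): truth gives 0; bid 20 gives 6 > 0. Violating.
Others bid (5, 5, 5, 28): truth gives -26; bid 28 gives -2 > -26. Violating.
Others bid (5, 5, 5, 38): truth gives -26; bid 5 gives -5 > -26. Violating.
Others bid (5, 5, 5, 26): truth gives 0; no alternative beats it.
Others bid (5, 5, 20, 26): truth gives 0; no alternative beats it.
(Checking all 625 profiles: 579 have a profitable deviation, 46 do not.)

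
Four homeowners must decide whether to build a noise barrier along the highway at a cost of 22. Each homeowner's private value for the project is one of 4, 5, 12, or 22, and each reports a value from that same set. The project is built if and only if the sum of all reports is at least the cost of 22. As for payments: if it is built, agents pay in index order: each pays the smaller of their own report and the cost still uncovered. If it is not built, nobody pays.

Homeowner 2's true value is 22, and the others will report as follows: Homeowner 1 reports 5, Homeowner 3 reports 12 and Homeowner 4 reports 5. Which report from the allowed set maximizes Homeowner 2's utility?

4

Report 4: project built, pays 4, utility 22 - 4 = 18.
Report 5: project built, pays 5, utility 22 - 5 = 17.
Report 12: project built, pays 12, utility 22 - 12 = 10.
Report 22: project built, pays 17, utility 22 - 17 = 5.
The best choice is 4 with utility 18.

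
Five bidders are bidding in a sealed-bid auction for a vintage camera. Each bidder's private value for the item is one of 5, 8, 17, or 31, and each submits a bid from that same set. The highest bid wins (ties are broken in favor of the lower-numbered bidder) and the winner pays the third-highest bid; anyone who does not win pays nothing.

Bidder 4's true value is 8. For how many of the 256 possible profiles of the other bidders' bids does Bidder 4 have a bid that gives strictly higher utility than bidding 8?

Others bid (5, 5, 5, 17): truth gives 0; bid 17 gives 3 > 0. Violating.
Others bid (5, 5, 5, 31): truth gives 0; bid 31 gives 3 > 0. Violating.
Others bid (5, 5, 8, 5): truth gives 0; bid 17 gives 3 > 0. Violating.
Others bid (5, 5, 17, 5): truth gives 0; bid 31 gives 3 > 0. Violating.
Others bid (5, 5, 5, 5): truth gives 3; no alternative beats it.
Others bid (5, 5, 5, 8): truth gives 3; no alternative beats it.
(Checking all 256 profiles: 8 have a profitable deviation, 248 do not.)

8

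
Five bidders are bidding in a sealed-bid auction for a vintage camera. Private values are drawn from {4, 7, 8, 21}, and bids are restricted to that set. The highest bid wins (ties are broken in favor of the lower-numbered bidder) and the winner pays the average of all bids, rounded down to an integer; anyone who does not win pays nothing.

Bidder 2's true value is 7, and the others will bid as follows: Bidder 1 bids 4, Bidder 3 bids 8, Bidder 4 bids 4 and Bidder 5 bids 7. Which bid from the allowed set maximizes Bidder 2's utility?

8

Bid 4: loses, pays 0, utility 0.
Bid 7: loses, pays 0, utility 0.
Bid 8: wins, pays 6, utility 7 - 6 = 1.
Bid 21: wins, pays 8, utility 7 - 8 = -1.
The best choice is 8 with utility 1.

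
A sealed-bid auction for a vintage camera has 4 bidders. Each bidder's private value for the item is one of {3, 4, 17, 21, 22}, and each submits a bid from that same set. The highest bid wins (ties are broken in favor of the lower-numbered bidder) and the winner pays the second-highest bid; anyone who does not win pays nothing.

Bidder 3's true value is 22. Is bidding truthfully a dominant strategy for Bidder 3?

Check each profile of the others' bids and compare truth against every alternative bid.
Others bid (3, 21, 3): truth gives 1, best alternative gives 0.
Others bid (3, 21, 4): truth gives 1, best alternative gives 0.
Others bid (3, 21, 17): truth gives 1, best alternative gives 0.
Others bid (3, 21, 21): truth gives 1, best alternative gives 0.
Others bid (4, 21, 3): truth gives 1, best alternative gives 0.
Others bid (4, 21, 4): truth gives 1, best alternative gives 0.
(Remaining 119 profiles checked similarly; truth is weakly best in each.)
In every case the truthful bid is at least as good as any alternative, so it is a dominant strategy.

Yes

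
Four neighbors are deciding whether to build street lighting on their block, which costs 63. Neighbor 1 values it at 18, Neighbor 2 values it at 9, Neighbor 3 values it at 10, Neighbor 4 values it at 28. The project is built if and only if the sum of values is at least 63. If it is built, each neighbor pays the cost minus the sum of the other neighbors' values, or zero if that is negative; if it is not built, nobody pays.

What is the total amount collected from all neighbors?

Total value 65 ≥ cost 63, so it is built.
Neighbor 1: others sum to 47; max(0, 63 - 47) = 16.
Neighbor 2: others sum to 56; max(0, 63 - 56) = 7.
Neighbor 3: others sum to 55; max(0, 63 - 55) = 8.
Neighbor 4: others sum to 37; max(0, 63 - 37) = 26.
Total collected = 16 + 7 + 8 + 26 = 57.

57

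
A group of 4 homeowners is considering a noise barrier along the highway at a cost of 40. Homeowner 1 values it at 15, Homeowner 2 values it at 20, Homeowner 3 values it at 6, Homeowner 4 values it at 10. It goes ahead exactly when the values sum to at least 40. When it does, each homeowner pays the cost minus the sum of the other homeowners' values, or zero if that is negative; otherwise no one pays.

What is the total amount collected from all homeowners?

Total value 51 ≥ cost 40, so it is built.
Homeowner 1: others sum to 36; max(0, 40 - 36) = 4.
Homeowner 2: others sum to 31; max(0, 40 - 31) = 9.
Homeowner 3: others sum to 45; max(0, 40 - 45) = 0.
Homeowner 4: others sum to 41; max(0, 40 - 41) = 0.
Total collected = 4 + 9 + 0 + 0 = 13.

13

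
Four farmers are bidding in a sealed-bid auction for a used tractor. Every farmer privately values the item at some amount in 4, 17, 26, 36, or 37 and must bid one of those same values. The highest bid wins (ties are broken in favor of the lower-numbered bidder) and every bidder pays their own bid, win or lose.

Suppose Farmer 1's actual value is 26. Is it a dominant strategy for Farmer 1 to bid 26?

Consider the case where Farmer 2 bids 4, Farmer 3 bids 4 and Farmer 4 bids 4.
Truthful bid 26: wins, pays 26, utility 26 - 26 = 0.
Bid 4 instead: wins, pays 4, utility 26 - 4 = 22.
Since 22 > 0, bidding 4 is strictly better here, so truthful bidding is not dominant.

No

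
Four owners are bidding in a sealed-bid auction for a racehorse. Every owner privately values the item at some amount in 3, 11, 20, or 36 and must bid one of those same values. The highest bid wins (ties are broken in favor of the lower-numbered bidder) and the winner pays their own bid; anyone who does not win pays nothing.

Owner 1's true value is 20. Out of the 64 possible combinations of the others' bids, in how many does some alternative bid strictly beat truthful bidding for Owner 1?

Others bid (3, 3, 3): truth gives 0; bid 3 gives 17 > 0. Violating.
Others bid (3, 3, 11): truth gives 0; bid 11 gives 9 > 0. Violating.
Others bid (3, 11, 3): truth gives 0; bid 11 gives 9 > 0. Violating.
Others bid (3, 11, 11): truth gives 0; bid 11 gives 9 > 0. Violating.
Others bid (3, 3, 20): truth gives 0; no alternative beats it.
Others bid (3, 3, 36): truth gives 0; no alternative beats it.
(Checking all 64 profiles: 8 have a profitable deviation, 56 do not.)

8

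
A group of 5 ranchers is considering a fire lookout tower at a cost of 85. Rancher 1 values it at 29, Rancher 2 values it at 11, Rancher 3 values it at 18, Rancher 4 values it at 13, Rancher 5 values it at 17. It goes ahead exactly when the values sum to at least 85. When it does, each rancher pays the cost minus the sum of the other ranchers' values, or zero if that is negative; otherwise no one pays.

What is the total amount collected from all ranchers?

Total value 88 ≥ cost 85, so it is built.
Rancher 1: others sum to 59; max(0, 85 - 59) = 26.
Rancher 2: others sum to 77; max(0, 85 - 77) = 8.
Rancher 3: others sum to 70; max(0, 85 - 70) = 15.
Rancher 4: others sum to 75; max(0, 85 - 75) = 10.
Rancher 5: others sum to 71; max(0, 85 - 71) = 14.
Total collected = 26 + 8 + 15 + 10 + 14 = 73.

73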